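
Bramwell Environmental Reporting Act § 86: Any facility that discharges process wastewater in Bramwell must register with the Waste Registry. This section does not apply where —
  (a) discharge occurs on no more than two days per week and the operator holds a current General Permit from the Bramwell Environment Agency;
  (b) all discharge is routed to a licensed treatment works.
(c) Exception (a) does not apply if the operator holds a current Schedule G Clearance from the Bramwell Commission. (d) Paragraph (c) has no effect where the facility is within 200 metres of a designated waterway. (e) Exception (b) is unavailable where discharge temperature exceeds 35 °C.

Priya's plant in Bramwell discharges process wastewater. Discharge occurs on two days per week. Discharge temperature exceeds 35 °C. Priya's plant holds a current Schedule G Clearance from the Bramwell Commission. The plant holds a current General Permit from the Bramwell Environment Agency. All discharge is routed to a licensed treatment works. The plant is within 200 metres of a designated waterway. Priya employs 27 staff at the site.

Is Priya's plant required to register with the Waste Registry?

No — exception (a) applies; Priya's plant is not required to register with the Waste Registry.

All of (a)'s requirements are met (discharge occurs on no more than two days per week; a current General Permit is held). As to paragraphs (c)–(d): (c) is engaged (a current Schedule G Clearance is held), but is set aside by (d): (d) is engaged — the plant is within 200 m of a designated waterway. Exception (a) stands.
Exception (b) is satisfied on its face — discharge is routed to a licensed treatment works. But: (e) operates against (b): discharge temperature exceeds 35 °C. So (b) is unavailable.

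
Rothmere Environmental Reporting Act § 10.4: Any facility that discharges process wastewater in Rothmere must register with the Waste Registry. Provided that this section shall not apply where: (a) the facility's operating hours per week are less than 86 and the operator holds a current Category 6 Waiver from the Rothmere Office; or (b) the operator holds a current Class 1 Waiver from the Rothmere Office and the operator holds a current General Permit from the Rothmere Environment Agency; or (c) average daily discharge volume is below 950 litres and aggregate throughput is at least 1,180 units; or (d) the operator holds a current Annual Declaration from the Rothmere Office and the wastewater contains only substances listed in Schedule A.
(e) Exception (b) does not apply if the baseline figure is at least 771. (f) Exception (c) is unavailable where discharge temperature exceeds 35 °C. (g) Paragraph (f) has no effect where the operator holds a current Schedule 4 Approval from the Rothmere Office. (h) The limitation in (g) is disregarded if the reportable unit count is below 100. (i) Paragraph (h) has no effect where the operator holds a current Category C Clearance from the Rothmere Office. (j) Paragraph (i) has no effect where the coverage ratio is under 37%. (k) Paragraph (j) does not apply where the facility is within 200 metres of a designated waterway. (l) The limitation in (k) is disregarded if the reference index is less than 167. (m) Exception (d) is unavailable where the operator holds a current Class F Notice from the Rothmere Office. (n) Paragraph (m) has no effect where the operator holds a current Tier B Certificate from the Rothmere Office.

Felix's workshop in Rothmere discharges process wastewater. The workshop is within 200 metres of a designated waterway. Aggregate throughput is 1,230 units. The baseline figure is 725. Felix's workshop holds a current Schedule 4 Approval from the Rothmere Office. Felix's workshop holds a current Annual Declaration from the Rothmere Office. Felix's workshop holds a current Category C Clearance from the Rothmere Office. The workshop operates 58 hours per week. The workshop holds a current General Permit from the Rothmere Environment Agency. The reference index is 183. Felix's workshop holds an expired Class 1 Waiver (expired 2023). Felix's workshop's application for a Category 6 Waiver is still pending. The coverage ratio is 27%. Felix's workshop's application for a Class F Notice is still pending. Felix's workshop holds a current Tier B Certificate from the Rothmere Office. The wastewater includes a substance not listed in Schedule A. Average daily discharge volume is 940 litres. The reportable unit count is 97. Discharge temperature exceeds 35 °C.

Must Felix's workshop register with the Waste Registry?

No — exception (c) applies; Felix's workshop is not required to register with the Waste Registry.

Exception (a) does not apply: there is no Category 6 Waiver in force.
Exception (b) fails — there is no Class 1 Waiver in force.
Exception (c)'s conditions are all satisfied: average daily discharge volume is 940 litres, below the 950 litres limit; aggregate throughput is 1,230 units, meeting the 1,180 units threshold. Considering the limiting provisions: (f) would limit (c) — discharge temperature exceeds 35 °C — but (g) sets (f) aside: (g) operates against (f): a current Schedule 4 Approval is held. (h) is engaged (the reportable unit count is 97, below the 100 limit), but yields to (i): (i) operates against (h): a current Category C Clearance is held. (j) operates (the coverage ratio is 27%, under the 37% limit), but is itself disapplied by (k): (k) is engaged — the workshop is within 200 m of a designated waterway. (l), which would lift (k), does not operate here — the reference index is 183, not less than 167. (c) remains available.
Exception (d) does not apply: the wastewater includes a non-Schedule-A substance.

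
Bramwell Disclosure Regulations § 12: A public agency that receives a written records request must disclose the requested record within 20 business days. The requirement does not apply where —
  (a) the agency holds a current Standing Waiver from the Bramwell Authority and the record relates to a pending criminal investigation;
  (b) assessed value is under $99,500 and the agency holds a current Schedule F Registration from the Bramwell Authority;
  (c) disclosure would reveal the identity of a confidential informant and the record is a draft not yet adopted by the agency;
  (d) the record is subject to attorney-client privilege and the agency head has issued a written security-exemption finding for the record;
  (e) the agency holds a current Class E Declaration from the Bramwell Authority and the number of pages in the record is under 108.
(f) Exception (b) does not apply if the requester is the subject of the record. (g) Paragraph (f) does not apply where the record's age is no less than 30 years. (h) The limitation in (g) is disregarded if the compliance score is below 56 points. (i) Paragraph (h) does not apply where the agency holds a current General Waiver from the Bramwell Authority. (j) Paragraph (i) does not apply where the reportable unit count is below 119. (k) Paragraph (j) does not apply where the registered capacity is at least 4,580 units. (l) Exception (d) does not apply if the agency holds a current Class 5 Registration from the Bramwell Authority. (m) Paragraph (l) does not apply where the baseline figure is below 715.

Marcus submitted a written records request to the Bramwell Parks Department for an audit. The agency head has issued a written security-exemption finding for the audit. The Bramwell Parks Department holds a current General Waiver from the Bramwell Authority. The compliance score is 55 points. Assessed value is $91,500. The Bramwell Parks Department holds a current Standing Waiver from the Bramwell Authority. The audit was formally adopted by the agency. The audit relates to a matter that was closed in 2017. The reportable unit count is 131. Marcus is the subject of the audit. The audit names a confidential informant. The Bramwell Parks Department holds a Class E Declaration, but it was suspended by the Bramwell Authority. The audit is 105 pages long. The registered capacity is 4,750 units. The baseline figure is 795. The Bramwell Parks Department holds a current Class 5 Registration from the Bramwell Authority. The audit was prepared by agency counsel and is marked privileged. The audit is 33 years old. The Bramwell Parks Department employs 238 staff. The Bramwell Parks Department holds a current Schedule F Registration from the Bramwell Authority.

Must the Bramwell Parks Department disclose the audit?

Exception (a) does not apply: the audit relates to a closed matter.
Exception (b)'s conditions are all satisfied: assessed value is $91,500, under the $99,500 limit; a current Schedule F Registration is held. Applying paragraphs (f)–(k): (f) would limit (b) — Marcus is the subject of the audit — but (g) sets (f) aside: (g) is engaged — the record's age is 33 years, meeting the 30 years threshold. (h) applies (the compliance score is 55 points, below the 56 points limit), but is displaced by (i): (i) operates against (h): a current General Waiver is held. (j), which would lift (i), is not triggered — the reportable unit count is 131, not below 119. So (b) applies.
Exception (c) requires that the record is a draft not yet adopted by the agency; but the audit has been formally adopted, so (c) is unavailable.
Exception (d) is satisfied on its face — the audit is privileged; a written security-exemption finding has been issued. But: (l) operates against (d): a current Class 5 Registration is held. (m), which would lift (l), does not operate here — the baseline figure is 795, not below 715. (d) is therefore removed.
Exception (e) does not apply: no current Class E Declaration is held.

No — exception (b) applies; the Bramwell Parks Department is not required to disclose the audit.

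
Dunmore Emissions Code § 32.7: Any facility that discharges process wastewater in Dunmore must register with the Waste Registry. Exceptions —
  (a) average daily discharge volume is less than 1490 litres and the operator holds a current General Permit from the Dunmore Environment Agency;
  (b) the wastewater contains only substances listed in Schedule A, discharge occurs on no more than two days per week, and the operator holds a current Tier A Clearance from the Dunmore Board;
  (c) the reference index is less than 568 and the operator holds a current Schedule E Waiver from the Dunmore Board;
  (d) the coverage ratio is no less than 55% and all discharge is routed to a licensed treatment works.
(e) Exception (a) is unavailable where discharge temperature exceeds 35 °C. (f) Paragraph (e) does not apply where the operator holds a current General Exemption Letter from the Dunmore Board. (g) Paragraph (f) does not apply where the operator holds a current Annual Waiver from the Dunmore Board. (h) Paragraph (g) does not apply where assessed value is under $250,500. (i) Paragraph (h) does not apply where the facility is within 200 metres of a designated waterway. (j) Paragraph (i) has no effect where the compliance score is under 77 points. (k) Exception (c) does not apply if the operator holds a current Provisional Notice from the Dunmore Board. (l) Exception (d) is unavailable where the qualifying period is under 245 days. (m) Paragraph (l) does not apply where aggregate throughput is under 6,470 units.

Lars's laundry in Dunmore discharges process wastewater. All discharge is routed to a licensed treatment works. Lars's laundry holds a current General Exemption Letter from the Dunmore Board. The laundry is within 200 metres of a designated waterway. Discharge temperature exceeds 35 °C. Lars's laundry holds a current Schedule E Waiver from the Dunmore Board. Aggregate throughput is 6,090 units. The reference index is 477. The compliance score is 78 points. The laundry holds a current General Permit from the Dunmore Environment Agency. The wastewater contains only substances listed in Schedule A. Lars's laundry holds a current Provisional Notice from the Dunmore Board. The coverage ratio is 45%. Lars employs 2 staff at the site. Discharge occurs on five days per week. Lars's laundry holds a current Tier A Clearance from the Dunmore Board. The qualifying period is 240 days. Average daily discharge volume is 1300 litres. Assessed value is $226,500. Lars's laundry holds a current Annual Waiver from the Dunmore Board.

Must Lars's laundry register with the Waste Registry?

Yes — Lars's laundry must register with the Waste Registry.

Exception (a) is satisfied on its face — average daily discharge volume is 1300 litres, less than the 1490 litres limit; a current General Permit is held. Turning to paragraphs (e)–(j): (e) is triggered — discharge temperature exceeds 35 °C. (f) operates (a current General Exemption Letter is held), but is set aside by (g): (g) applies — a current Annual Waiver is held. (h) would limit (g) — assessed value is $226,500, under the $250,500 limit — but (i) sets (h) aside: (i) is triggered — the laundry is within 200 m of a designated waterway. (j) does not operate here (the compliance score is 78 points, not under 77 points), so (i) stands. Exception (a) does not apply.
Exception (b) fails — discharge occurs on five days per week.
Exception (c): the reference index is 477, less than the 568 limit; a current Schedule E Waiver is held — every condition holds. However, paragraph (k) must be considered: (k) operates against (c): a current Provisional Notice is held. (c) is therefore removed.
Exception (d) requires that the coverage ratio is no less than 55%; but the coverage ratio is 45%, short of 55%, so (d) is unavailable.
Every exception is unavailable, so the rule governs.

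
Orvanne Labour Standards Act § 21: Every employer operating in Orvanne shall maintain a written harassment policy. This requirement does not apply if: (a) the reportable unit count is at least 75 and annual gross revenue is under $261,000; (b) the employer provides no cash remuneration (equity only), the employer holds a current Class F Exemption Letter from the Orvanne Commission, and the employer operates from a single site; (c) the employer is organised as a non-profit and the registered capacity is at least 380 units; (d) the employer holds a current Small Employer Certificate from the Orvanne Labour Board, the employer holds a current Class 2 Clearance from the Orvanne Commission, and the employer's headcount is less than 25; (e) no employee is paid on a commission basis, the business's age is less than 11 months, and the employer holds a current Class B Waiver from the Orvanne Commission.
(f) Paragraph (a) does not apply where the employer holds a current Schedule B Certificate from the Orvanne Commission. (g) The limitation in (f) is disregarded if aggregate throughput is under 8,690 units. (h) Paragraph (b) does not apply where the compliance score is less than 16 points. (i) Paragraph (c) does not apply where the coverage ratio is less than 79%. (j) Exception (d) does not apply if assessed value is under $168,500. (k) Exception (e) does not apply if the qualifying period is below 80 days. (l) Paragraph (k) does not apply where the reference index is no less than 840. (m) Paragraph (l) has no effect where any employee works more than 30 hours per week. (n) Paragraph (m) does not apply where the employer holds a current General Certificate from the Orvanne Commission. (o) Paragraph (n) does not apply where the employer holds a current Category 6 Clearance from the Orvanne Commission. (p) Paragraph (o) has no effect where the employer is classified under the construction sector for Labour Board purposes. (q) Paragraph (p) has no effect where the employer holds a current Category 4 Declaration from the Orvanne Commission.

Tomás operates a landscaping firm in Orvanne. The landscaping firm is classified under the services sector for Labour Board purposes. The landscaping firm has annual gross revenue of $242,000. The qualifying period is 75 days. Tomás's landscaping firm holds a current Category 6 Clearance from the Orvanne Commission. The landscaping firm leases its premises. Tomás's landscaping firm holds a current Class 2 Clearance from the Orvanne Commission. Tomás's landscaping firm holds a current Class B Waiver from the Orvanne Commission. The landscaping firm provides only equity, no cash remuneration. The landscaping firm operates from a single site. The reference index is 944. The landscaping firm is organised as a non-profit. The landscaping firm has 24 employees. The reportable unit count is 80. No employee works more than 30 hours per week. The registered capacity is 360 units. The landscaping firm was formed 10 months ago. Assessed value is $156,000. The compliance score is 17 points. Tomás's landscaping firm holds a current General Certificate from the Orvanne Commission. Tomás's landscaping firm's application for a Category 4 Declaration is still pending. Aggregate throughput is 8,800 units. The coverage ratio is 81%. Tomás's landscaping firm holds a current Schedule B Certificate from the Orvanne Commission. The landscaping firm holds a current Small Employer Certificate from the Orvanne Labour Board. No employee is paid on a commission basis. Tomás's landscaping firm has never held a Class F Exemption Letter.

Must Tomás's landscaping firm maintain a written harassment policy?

No — exception (e) applies; Tomás's landscaping firm is not required to maintain a written harassment policy.

Exception (a): the reportable unit count is 80, meeting the 75 threshold; annual gross revenue is $242,000, under the $261,000 limit — every condition holds. But: (f) operates against (a): a current Schedule B Certificate is held. (g) does not operate here (aggregate throughput is 8,800 units, not under 8,690 units), so (f) stands. Exception (a) does not apply.
Exception (b) fails — the Class F Exemption Letter is not current.
Exception (c) fails — the registered capacity is 360 units, short of 380 units.
Exception (d)'s conditions are all satisfied: a current Small Employer Certificate is held; a current Class 2 Clearance is held; the employer's headcount is 24, less than the 25 limit. Turning to paragraph (j): (j) operates against (d): assessed value is $156,000, under the $168,500 limit. Exception (d) does not apply.
Exception (e) is satisfied on its face — no employee is paid on commission; the business's age is 10 months, less than the 11 months limit; a current Class B Waiver is held. Under paragraphs (k)–(q): (k) would limit (e) — the qualifying period is 75 days, below the 80 days limit — but (l) sets (k) aside: (l) is engaged — the reference index is 944, meeting the 840 threshold. (m), which would lift (l), is not engaged — no employee exceeds 30 hours/week. (e) remains available.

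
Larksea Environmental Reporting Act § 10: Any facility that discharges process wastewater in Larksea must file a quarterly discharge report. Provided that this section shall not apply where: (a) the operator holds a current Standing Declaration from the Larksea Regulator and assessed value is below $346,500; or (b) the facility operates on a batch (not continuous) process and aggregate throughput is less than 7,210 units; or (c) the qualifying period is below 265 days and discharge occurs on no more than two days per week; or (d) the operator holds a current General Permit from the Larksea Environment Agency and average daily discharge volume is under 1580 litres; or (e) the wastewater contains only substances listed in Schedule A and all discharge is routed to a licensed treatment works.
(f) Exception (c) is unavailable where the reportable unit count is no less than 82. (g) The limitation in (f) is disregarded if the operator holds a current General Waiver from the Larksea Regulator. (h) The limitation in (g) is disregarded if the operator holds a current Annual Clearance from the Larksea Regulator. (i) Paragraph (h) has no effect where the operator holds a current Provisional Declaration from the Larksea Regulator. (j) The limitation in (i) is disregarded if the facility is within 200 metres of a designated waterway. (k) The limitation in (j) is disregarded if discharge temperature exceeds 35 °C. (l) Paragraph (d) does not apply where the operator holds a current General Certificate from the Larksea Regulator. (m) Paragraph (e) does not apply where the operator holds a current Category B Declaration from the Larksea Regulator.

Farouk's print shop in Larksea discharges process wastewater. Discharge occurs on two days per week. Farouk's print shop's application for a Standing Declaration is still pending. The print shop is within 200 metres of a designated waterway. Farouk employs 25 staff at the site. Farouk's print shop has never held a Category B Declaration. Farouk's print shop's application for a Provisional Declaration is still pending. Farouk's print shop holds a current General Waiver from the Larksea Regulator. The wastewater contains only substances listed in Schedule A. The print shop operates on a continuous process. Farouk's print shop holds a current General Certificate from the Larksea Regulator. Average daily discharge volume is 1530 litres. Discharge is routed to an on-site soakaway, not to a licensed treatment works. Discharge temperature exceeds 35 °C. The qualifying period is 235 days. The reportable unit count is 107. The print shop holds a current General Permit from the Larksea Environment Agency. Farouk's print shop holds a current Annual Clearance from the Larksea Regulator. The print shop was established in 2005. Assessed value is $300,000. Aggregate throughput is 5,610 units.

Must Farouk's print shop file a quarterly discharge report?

Exception (a) requires that the operator holds a current Standing Declaration from the Larksea Regulator; but there is no Standing Declaration in force, so (a) is unavailable.
Exception (b) does not apply: the facility operates on a continuous process.
All of (c)'s requirements are met (the qualifying period is 235 days, below the 265 days limit; discharge occurs on no more than two days per week). However, paragraphs (f)–(k) must be considered: (f) operates against (c): the reportable unit count is 107, meeting the 82 threshold. (g) would limit (f) — a current General Waiver is held — but (h) sets (g) aside: (h) is engaged — a current Annual Clearance is held. (i) is not engaged (no current Provisional Declaration is held), so (h) stands. Exception (c) does not apply.
Exception (d): a current General Permit is held; average daily discharge volume is 1530 litres, under the 1580 litres limit — every condition holds. Turning to paragraph (l): (l) is engaged — a current General Certificate is held. (d) is therefore removed.
Exception (e) does not apply: discharge is not routed to a licensed treatment works.
No exception displaces § 10.

Yes — Farouk's print shop must file a quarterly discharge report.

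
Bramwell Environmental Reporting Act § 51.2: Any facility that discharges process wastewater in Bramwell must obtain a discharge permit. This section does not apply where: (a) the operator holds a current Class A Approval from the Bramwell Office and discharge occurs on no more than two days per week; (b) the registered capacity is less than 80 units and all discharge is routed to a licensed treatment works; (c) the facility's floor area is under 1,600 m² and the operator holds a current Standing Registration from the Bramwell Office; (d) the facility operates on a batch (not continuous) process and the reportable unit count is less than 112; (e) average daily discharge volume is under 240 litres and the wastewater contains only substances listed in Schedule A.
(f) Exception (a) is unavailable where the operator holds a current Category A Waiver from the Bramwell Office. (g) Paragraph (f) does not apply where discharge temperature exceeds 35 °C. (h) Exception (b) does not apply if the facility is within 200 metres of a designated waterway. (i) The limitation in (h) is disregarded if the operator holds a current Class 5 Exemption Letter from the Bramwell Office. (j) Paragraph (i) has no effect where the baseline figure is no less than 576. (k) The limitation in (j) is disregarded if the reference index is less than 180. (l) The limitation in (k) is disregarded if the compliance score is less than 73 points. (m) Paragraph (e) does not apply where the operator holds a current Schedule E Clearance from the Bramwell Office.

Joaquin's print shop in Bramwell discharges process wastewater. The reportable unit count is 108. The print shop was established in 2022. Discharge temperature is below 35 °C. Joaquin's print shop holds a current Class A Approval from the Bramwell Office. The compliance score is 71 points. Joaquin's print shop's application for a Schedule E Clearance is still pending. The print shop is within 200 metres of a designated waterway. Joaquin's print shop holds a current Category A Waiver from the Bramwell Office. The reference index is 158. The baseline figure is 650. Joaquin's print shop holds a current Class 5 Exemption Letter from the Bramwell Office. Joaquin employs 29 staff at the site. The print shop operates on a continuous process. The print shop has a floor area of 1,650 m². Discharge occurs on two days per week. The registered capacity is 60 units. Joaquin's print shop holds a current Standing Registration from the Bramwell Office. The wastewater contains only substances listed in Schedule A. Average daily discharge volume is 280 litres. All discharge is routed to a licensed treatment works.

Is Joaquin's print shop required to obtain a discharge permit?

Yes — Joaquin's print shop must obtain a discharge permit.

All of (a)'s requirements are met (a current Class A Approval is held; discharge occurs on no more than two days per week). However, paragraphs (f)–(g) must be considered: (f) operates against (a): a current Category A Waiver is held. (g) is inapplicable (discharge temperature is below 35 °C), so (f) stands. Exception (a) does not apply.
All of (b)'s requirements are met (the registered capacity is 60 units, less than the 80 units limit; discharge is routed to a licensed treatment works). But: (h) operates against (b): the print shop is within 200 m of a designated waterway. (i) operates (a current Class 5 Exemption Letter is held), but is set aside by (j): (j) is triggered — the baseline figure is 650, meeting the 576 threshold. (k) would limit (j) — the reference index is 158, less than the 180 limit — but (l) sets (k) aside: (l) operates against (k): the compliance score is 71 points, less than the 73 points limit. Exception (b) does not apply.
Exception (c) does not apply: the facility's floor area is 1,650 m², not under 1,600 m².
Exception (d) requires that the facility operates on a batch (not continuous) process; but the facility operates on a continuous process, so (d) is unavailable.
Exception (e) requires that average daily discharge volume is under 240 litres; but average daily discharge volume is 280 litres, not under 240 litres, so (e) is unavailable.
No exception applies. The general rule governs.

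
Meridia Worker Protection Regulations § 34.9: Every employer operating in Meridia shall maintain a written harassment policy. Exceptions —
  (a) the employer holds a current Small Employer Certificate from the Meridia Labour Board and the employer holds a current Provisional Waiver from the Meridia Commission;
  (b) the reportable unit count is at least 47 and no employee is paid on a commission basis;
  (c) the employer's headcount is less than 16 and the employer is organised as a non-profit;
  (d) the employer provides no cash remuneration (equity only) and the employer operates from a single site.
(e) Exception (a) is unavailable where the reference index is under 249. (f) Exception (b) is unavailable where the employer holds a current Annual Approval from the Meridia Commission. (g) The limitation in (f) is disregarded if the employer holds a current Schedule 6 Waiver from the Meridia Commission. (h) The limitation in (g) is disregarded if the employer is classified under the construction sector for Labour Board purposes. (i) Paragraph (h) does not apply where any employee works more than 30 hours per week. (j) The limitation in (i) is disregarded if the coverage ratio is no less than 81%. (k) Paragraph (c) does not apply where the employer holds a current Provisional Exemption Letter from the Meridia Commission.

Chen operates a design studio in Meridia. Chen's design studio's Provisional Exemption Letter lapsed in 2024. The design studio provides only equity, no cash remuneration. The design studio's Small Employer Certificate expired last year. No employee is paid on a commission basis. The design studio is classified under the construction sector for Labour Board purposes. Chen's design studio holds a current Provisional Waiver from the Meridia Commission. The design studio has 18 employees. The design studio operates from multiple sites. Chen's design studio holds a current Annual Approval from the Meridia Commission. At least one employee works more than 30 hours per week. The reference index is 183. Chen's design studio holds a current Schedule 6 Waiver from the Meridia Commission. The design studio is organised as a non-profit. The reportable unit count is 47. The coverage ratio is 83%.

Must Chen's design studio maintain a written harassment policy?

Exception (a) does not apply: the Small Employer Certificate has expired.
Exception (b): the reportable unit count is 47, meeting the 47 threshold; no employee is paid on commission — every condition holds. However, paragraphs (f)–(j) must be considered: (f) operates against (b): a current Annual Approval is held. (g) is triggered (a current Schedule 6 Waiver is held), but is set aside by (h): (h) operates — the design studio is classified under the construction sector. (i) is engaged (at least one employee exceeds 30 hours/week), but is set aside by (j): (j) applies — the coverage ratio is 83%, meeting the 81% threshold. Exception (b) does not apply.
Exception (c) does not apply: the employer's headcount is 18, not less than 16.
Exception (d) requires that the employer operates from a single site; but the employer operates from multiple sites, so (d) is unavailable.
No exception applies. The general rule governs.

Yes — Chen's design studio must maintain a written harassment policy.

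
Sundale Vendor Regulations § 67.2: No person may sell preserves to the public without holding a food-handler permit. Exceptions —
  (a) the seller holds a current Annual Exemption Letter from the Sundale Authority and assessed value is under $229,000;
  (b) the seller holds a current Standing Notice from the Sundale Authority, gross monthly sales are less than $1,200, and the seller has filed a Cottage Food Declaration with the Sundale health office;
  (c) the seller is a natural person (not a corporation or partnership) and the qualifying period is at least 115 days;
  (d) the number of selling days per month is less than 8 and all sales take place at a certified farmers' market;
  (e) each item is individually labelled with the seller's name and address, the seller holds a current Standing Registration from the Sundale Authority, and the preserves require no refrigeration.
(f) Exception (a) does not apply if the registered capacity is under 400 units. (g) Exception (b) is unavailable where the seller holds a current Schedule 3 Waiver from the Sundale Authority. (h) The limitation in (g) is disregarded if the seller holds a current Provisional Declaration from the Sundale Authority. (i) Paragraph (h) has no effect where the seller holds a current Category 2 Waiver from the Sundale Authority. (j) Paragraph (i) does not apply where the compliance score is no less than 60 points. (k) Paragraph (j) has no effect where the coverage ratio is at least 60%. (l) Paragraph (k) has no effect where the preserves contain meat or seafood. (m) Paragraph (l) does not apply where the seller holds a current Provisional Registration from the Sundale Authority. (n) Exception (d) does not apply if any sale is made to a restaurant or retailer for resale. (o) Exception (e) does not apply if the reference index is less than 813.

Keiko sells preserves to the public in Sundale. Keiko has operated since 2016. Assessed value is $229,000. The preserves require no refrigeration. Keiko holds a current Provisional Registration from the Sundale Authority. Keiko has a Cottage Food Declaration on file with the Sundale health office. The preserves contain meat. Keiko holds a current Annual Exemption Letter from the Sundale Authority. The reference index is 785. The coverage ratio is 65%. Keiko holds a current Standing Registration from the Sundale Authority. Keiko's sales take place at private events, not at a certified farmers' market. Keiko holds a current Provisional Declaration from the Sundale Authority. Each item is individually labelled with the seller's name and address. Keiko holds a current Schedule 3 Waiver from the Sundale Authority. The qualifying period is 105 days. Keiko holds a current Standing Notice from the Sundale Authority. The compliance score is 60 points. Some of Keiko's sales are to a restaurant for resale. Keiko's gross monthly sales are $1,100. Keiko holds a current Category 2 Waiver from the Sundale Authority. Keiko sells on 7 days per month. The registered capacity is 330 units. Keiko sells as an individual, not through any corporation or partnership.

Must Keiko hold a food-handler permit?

Yes — Keiko must hold a food-handler permit.

Exception (a) requires that assessed value is under $229,000; but assessed value is $229,000, not under $229,000, so (a) is unavailable.
Exception (b) is satisfied on its face — a current Standing Notice is held; gross monthly sales are $1,100, less than the $1,200 limit; a Cottage Food Declaration is on file. Turning to paragraphs (g)–(m): (g) operates against (b): a current Schedule 3 Waiver is held. (h) applies (a current Provisional Declaration is held), but is set aside by (i): (i) operates against (h): a current Category 2 Waiver is held. (j) would limit (i) — the compliance score is 60 points, meeting the 60 points threshold — but (k) sets (j) aside: (k) applies — the coverage ratio is 65%, meeting the 60% threshold. (l) would limit (k) — the preserves contain meat — but (m) sets (l) aside: (m) operates against (l): a current Provisional Registration is held. (b) is therefore removed.
Exception (c) fails — the qualifying period is 105 days, short of 115 days.
Exception (d) requires that all sales take place at a certified farmers' market; but sales are at private events, not a certified farmers' market, so (d) is unavailable.
Exception (e)'s conditions are all satisfied: items are individually labelled; a current Standing Registration is held; the preserves are shelf-stable. But: (o) operates against (e): the reference index is 785, less than the 813 limit. Exception (e) does not apply.
None of the exceptions is available; § 67.2 applies in full.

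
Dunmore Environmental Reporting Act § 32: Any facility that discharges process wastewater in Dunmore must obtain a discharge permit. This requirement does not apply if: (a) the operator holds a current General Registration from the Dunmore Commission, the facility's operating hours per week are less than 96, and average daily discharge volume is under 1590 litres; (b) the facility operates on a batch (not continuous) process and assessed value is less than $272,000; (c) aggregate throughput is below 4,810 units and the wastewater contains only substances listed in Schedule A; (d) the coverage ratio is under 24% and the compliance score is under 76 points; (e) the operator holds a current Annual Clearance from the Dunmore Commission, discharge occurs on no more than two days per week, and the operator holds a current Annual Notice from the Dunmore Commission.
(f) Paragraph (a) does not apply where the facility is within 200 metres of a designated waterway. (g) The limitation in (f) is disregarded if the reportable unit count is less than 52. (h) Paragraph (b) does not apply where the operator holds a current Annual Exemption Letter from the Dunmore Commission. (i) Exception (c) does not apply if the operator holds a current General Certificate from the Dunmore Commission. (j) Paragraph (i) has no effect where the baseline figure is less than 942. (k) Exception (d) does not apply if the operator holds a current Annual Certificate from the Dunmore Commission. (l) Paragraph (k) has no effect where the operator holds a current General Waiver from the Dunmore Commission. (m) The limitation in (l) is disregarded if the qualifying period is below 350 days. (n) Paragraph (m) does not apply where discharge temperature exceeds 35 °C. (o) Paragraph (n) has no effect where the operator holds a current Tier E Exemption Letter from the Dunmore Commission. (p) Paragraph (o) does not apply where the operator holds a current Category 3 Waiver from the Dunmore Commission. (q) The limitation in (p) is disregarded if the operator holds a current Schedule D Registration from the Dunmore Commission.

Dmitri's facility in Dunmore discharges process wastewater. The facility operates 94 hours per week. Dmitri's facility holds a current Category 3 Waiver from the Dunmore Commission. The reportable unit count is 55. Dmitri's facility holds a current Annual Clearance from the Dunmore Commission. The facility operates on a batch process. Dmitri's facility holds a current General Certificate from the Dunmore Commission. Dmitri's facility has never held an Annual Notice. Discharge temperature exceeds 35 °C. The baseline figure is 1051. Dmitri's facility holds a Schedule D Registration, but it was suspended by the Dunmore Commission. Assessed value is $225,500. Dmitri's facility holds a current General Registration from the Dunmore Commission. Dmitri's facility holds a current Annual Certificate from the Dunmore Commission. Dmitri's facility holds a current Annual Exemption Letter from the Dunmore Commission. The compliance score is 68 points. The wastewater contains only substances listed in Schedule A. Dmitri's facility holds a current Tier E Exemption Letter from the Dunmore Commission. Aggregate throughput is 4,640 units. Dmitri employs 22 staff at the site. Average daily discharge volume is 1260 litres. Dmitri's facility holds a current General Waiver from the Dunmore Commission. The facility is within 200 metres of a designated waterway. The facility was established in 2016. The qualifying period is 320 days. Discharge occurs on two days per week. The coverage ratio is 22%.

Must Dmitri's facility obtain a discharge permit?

No — exception (d) applies; Dmitri's facility is not required to obtain a discharge permit.

Exception (a)'s conditions are all satisfied: a current General Registration is held; the facility's operating hours per week are 94, less than the 96 limit; average daily discharge volume is 1260 litres, under the 1590 litres limit. Turning to paragraphs (f)–(g): (f) operates against (a): the facility is within 200 m of a designated waterway. (g) does not operate here (the reportable unit count is 55, not less than 52), so (f) stands. Exception (a) does not apply.
All of (b)'s requirements are met (the facility operates on a batch process; assessed value is $225,500, less than the $272,000 limit). But applying paragraph (h): (h) operates against (b): a current Annual Exemption Letter is held. So (b) is unavailable.
Exception (c)'s conditions are all satisfied: aggregate throughput is 4,640 units, below the 4,810 units limit; the wastewater is Schedule-A-only. However, paragraphs (i)–(j) must be considered: (i) is triggered — a current General Certificate is held. (j), which would lift (i), is not engaged — the baseline figure is 1,051, not less than 942. So (c) is unavailable.
Exception (d) is satisfied on its face — the coverage ratio is 22%, under the 24% limit; the compliance score is 68 points, under the 76 points limit. As to paragraphs (k)–(q): (k) would limit (d) — a current Annual Certificate is held — but (l) sets (k) aside: (l) operates against (k): a current General Waiver is held. (m) is triggered (the qualifying period is 320 days, below the 350 days limit), but is itself disapplied by (n): (n) applies — discharge temperature exceeds 35 °C. (o) applies (a current Tier E Exemption Letter is held), but yields to (p): (p) operates against (o): a current Category 3 Waiver is held. (q), which would lift (p), is not triggered — there is no Schedule D Registration in force. So (d) applies.
Exception (e) requires that the operator holds a current Annual Notice from the Dunmore Commission; but no current Annual Notice is held, so (e) is unavailable.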